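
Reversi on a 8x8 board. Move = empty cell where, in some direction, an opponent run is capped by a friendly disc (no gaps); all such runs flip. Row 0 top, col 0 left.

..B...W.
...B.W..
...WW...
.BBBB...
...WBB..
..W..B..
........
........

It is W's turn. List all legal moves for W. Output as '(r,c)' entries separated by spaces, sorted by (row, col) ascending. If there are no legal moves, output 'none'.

Answer: (0,3) (2,1) (2,5) (4,1) (4,2) (4,6) (5,4) (5,6)

Derivation:
(0,1): no bracket -> illegal
(0,3): flips 1 -> legal
(0,4): no bracket -> illegal
(1,1): no bracket -> illegal
(1,2): no bracket -> illegal
(1,4): no bracket -> illegal
(2,0): no bracket -> illegal
(2,1): flips 1 -> legal
(2,2): no bracket -> illegal
(2,5): flips 1 -> legal
(3,0): no bracket -> illegal
(3,5): no bracket -> illegal
(3,6): no bracket -> illegal
(4,0): no bracket -> illegal
(4,1): flips 1 -> legal
(4,2): flips 1 -> legal
(4,6): flips 2 -> legal
(5,3): no bracket -> illegal
(5,4): flips 2 -> legal
(5,6): flips 2 -> legal
(6,4): no bracket -> illegal
(6,5): no bracket -> illegal
(6,6): no bracket -> illegal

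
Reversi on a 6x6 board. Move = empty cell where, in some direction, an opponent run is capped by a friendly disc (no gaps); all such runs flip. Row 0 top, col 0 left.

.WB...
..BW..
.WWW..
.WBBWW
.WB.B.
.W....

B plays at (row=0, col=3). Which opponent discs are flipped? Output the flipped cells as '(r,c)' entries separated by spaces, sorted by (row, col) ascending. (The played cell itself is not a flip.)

Answer: (1,3) (2,3)

Derivation:
Dir NW: edge -> no flip
Dir N: edge -> no flip
Dir NE: edge -> no flip
Dir W: first cell 'B' (not opp) -> no flip
Dir E: first cell '.' (not opp) -> no flip
Dir SW: first cell 'B' (not opp) -> no flip
Dir S: opp run (1,3) (2,3) capped by B -> flip
Dir SE: first cell '.' (not opp) -> no flip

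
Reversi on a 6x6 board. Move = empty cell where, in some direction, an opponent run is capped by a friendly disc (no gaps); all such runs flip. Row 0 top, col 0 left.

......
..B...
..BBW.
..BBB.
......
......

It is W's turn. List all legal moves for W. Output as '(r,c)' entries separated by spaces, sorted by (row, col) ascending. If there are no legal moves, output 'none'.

Answer: (2,1) (4,2) (4,4)

Derivation:
(0,1): no bracket -> illegal
(0,2): no bracket -> illegal
(0,3): no bracket -> illegal
(1,1): no bracket -> illegal
(1,3): no bracket -> illegal
(1,4): no bracket -> illegal
(2,1): flips 2 -> legal
(2,5): no bracket -> illegal
(3,1): no bracket -> illegal
(3,5): no bracket -> illegal
(4,1): no bracket -> illegal
(4,2): flips 1 -> legal
(4,3): no bracket -> illegal
(4,4): flips 1 -> legal
(4,5): no bracket -> illegal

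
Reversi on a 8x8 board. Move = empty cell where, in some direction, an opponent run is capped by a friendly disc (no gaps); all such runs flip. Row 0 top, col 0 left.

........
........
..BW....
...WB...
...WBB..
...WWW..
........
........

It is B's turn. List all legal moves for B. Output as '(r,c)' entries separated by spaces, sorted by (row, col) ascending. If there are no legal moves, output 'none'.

Answer: (1,2) (2,4) (3,2) (4,2) (5,2) (6,2) (6,3) (6,4) (6,5) (6,6)

Derivation:
(1,2): flips 1 -> legal
(1,3): no bracket -> illegal
(1,4): no bracket -> illegal
(2,4): flips 1 -> legal
(3,2): flips 1 -> legal
(4,2): flips 1 -> legal
(4,6): no bracket -> illegal
(5,2): flips 1 -> legal
(5,6): no bracket -> illegal
(6,2): flips 1 -> legal
(6,3): flips 1 -> legal
(6,4): flips 1 -> legal
(6,5): flips 1 -> legal
(6,6): flips 1 -> legal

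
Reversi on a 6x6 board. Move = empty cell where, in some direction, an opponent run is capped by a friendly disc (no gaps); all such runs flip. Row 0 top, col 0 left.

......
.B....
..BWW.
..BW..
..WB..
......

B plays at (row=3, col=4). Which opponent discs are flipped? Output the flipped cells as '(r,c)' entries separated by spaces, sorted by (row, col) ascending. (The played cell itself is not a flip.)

Answer: (3,3)

Derivation:
Dir NW: opp run (2,3), next='.' -> no flip
Dir N: opp run (2,4), next='.' -> no flip
Dir NE: first cell '.' (not opp) -> no flip
Dir W: opp run (3,3) capped by B -> flip
Dir E: first cell '.' (not opp) -> no flip
Dir SW: first cell 'B' (not opp) -> no flip
Dir S: first cell '.' (not opp) -> no flip
Dir SE: first cell '.' (not opp) -> no flip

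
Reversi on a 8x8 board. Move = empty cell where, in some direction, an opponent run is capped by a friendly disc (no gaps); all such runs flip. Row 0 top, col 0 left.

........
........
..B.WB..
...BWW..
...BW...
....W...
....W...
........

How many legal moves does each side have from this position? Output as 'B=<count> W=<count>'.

-- B to move --
(1,3): no bracket -> illegal
(1,4): no bracket -> illegal
(1,5): flips 1 -> legal
(2,3): flips 1 -> legal
(2,6): no bracket -> illegal
(3,6): flips 2 -> legal
(4,5): flips 2 -> legal
(4,6): no bracket -> illegal
(5,3): no bracket -> illegal
(5,5): flips 1 -> legal
(6,3): no bracket -> illegal
(6,5): flips 1 -> legal
(7,3): no bracket -> illegal
(7,4): no bracket -> illegal
(7,5): no bracket -> illegal
B mobility = 6
-- W to move --
(1,1): flips 2 -> legal
(1,2): no bracket -> illegal
(1,3): no bracket -> illegal
(1,4): no bracket -> illegal
(1,5): flips 1 -> legal
(1,6): flips 1 -> legal
(2,1): no bracket -> illegal
(2,3): no bracket -> illegal
(2,6): flips 1 -> legal
(3,1): no bracket -> illegal
(3,2): flips 2 -> legal
(3,6): no bracket -> illegal
(4,2): flips 2 -> legal
(5,2): flips 1 -> legal
(5,3): no bracket -> illegal
W mobility = 7

Answer: B=6 W=7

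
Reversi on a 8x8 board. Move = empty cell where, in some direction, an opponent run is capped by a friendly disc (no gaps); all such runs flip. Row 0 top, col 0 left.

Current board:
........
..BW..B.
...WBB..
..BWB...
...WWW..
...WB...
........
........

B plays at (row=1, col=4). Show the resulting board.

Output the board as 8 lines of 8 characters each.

Answer: ........
..BBB.B.
...BBB..
..BWB...
...WWW..
...WB...
........
........

Derivation:
Place B at (1,4); scan 8 dirs for brackets.
Dir NW: first cell '.' (not opp) -> no flip
Dir N: first cell '.' (not opp) -> no flip
Dir NE: first cell '.' (not opp) -> no flip
Dir W: opp run (1,3) capped by B -> flip
Dir E: first cell '.' (not opp) -> no flip
Dir SW: opp run (2,3) capped by B -> flip
Dir S: first cell 'B' (not opp) -> no flip
Dir SE: first cell 'B' (not opp) -> no flip
All flips: (1,3) (2,3)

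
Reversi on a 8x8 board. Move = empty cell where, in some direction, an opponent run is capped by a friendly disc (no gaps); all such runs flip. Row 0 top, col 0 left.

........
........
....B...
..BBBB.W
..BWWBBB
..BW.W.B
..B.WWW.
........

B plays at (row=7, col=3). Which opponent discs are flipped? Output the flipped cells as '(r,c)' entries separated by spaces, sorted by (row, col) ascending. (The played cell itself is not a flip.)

Answer: (5,5) (6,4)

Derivation:
Dir NW: first cell 'B' (not opp) -> no flip
Dir N: first cell '.' (not opp) -> no flip
Dir NE: opp run (6,4) (5,5) capped by B -> flip
Dir W: first cell '.' (not opp) -> no flip
Dir E: first cell '.' (not opp) -> no flip
Dir SW: edge -> no flip
Dir S: edge -> no flip
Dir SE: edge -> no flip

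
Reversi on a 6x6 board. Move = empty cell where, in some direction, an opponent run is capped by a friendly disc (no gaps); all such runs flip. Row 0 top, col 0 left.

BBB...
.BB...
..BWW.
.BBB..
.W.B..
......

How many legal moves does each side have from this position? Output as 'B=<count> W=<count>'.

Answer: B=7 W=3

Derivation:
-- B to move --
(1,3): flips 1 -> legal
(1,4): flips 1 -> legal
(1,5): flips 1 -> legal
(2,5): flips 2 -> legal
(3,0): no bracket -> illegal
(3,4): flips 1 -> legal
(3,5): no bracket -> illegal
(4,0): no bracket -> illegal
(4,2): no bracket -> illegal
(5,0): flips 1 -> legal
(5,1): flips 1 -> legal
(5,2): no bracket -> illegal
B mobility = 7
-- W to move --
(0,3): no bracket -> illegal
(1,0): no bracket -> illegal
(1,3): no bracket -> illegal
(2,0): no bracket -> illegal
(2,1): flips 2 -> legal
(3,0): no bracket -> illegal
(3,4): no bracket -> illegal
(4,0): no bracket -> illegal
(4,2): flips 1 -> legal
(4,4): no bracket -> illegal
(5,2): no bracket -> illegal
(5,3): flips 2 -> legal
(5,4): no bracket -> illegal
W mobility = 3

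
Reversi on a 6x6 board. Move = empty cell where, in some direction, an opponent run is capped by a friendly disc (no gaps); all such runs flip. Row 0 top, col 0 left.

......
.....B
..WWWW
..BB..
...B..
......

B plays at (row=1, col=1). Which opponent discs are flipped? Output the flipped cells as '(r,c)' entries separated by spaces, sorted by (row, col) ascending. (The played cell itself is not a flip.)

Answer: (2,2)

Derivation:
Dir NW: first cell '.' (not opp) -> no flip
Dir N: first cell '.' (not opp) -> no flip
Dir NE: first cell '.' (not opp) -> no flip
Dir W: first cell '.' (not opp) -> no flip
Dir E: first cell '.' (not opp) -> no flip
Dir SW: first cell '.' (not opp) -> no flip
Dir S: first cell '.' (not opp) -> no flip
Dir SE: opp run (2,2) capped by B -> flip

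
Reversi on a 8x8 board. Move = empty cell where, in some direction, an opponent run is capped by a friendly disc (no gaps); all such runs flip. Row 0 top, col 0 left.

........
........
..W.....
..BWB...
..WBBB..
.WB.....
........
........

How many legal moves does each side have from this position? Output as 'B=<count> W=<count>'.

Answer: B=5 W=6

Derivation:
-- B to move --
(1,1): flips 2 -> legal
(1,2): flips 1 -> legal
(1,3): no bracket -> illegal
(2,1): no bracket -> illegal
(2,3): flips 1 -> legal
(2,4): no bracket -> illegal
(3,1): no bracket -> illegal
(4,0): no bracket -> illegal
(4,1): flips 1 -> legal
(5,0): flips 1 -> legal
(5,3): no bracket -> illegal
(6,0): no bracket -> illegal
(6,1): no bracket -> illegal
(6,2): no bracket -> illegal
B mobility = 5
-- W to move --
(2,1): no bracket -> illegal
(2,3): no bracket -> illegal
(2,4): no bracket -> illegal
(2,5): no bracket -> illegal
(3,1): flips 1 -> legal
(3,5): flips 1 -> legal
(3,6): no bracket -> illegal
(4,1): no bracket -> illegal
(4,6): flips 3 -> legal
(5,3): flips 2 -> legal
(5,4): no bracket -> illegal
(5,5): flips 1 -> legal
(5,6): no bracket -> illegal
(6,1): no bracket -> illegal
(6,2): flips 1 -> legal
(6,3): no bracket -> illegal
W mobility = 6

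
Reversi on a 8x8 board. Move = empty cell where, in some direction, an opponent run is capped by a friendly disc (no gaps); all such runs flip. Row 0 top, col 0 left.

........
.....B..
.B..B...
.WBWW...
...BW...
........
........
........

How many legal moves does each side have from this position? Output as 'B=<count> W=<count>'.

-- B to move --
(2,0): no bracket -> illegal
(2,2): no bracket -> illegal
(2,3): flips 1 -> legal
(2,5): flips 1 -> legal
(3,0): flips 1 -> legal
(3,5): flips 2 -> legal
(4,0): no bracket -> illegal
(4,1): flips 1 -> legal
(4,2): flips 1 -> legal
(4,5): flips 1 -> legal
(5,3): no bracket -> illegal
(5,4): flips 2 -> legal
(5,5): no bracket -> illegal
B mobility = 8
-- W to move --
(0,4): no bracket -> illegal
(0,5): no bracket -> illegal
(0,6): flips 2 -> legal
(1,0): no bracket -> illegal
(1,1): flips 1 -> legal
(1,2): no bracket -> illegal
(1,3): no bracket -> illegal
(1,4): flips 1 -> legal
(1,6): no bracket -> illegal
(2,0): no bracket -> illegal
(2,2): no bracket -> illegal
(2,3): no bracket -> illegal
(2,5): no bracket -> illegal
(2,6): no bracket -> illegal
(3,0): no bracket -> illegal
(3,5): no bracket -> illegal
(4,1): no bracket -> illegal
(4,2): flips 1 -> legal
(5,2): flips 1 -> legal
(5,3): flips 1 -> legal
(5,4): no bracket -> illegal
W mobility = 6

Answer: B=8 W=6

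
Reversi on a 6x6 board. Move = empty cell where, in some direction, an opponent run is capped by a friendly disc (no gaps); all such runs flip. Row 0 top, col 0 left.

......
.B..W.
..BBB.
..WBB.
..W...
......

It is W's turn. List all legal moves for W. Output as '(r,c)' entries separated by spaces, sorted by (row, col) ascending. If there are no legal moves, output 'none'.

(0,0): no bracket -> illegal
(0,1): no bracket -> illegal
(0,2): no bracket -> illegal
(1,0): no bracket -> illegal
(1,2): flips 1 -> legal
(1,3): no bracket -> illegal
(1,5): flips 2 -> legal
(2,0): no bracket -> illegal
(2,1): no bracket -> illegal
(2,5): no bracket -> illegal
(3,1): no bracket -> illegal
(3,5): flips 2 -> legal
(4,3): no bracket -> illegal
(4,4): flips 2 -> legal
(4,5): no bracket -> illegal

Answer: (1,2) (1,5) (3,5) (4,4)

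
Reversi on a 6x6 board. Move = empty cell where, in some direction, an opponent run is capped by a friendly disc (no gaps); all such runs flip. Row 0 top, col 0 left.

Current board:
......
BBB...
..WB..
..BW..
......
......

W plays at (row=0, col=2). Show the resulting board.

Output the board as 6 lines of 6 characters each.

Answer: ..W...
BBW...
..WB..
..BW..
......
......

Derivation:
Place W at (0,2); scan 8 dirs for brackets.
Dir NW: edge -> no flip
Dir N: edge -> no flip
Dir NE: edge -> no flip
Dir W: first cell '.' (not opp) -> no flip
Dir E: first cell '.' (not opp) -> no flip
Dir SW: opp run (1,1), next='.' -> no flip
Dir S: opp run (1,2) capped by W -> flip
Dir SE: first cell '.' (not opp) -> no flip
All flips: (1,2)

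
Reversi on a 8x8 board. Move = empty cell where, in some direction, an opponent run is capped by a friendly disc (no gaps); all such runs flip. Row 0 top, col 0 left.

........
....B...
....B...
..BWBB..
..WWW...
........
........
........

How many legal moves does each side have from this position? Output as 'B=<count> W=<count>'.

Answer: B=4 W=8

Derivation:
-- B to move --
(2,2): no bracket -> illegal
(2,3): no bracket -> illegal
(3,1): no bracket -> illegal
(4,1): no bracket -> illegal
(4,5): no bracket -> illegal
(5,1): flips 2 -> legal
(5,2): flips 2 -> legal
(5,3): flips 1 -> legal
(5,4): flips 2 -> legal
(5,5): no bracket -> illegal
B mobility = 4
-- W to move --
(0,3): no bracket -> illegal
(0,4): flips 3 -> legal
(0,5): no bracket -> illegal
(1,3): no bracket -> illegal
(1,5): flips 1 -> legal
(2,1): flips 1 -> legal
(2,2): flips 1 -> legal
(2,3): no bracket -> illegal
(2,5): flips 1 -> legal
(2,6): flips 1 -> legal
(3,1): flips 1 -> legal
(3,6): flips 2 -> legal
(4,1): no bracket -> illegal
(4,5): no bracket -> illegal
(4,6): no bracket -> illegal
W mobility = 8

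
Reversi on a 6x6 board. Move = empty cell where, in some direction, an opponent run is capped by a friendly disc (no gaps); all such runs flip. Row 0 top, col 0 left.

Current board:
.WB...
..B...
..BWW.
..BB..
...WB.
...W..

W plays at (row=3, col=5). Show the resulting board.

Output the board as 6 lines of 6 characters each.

Answer: .WB...
..B...
..BWW.
..BB.W
...WW.
...W..

Derivation:
Place W at (3,5); scan 8 dirs for brackets.
Dir NW: first cell 'W' (not opp) -> no flip
Dir N: first cell '.' (not opp) -> no flip
Dir NE: edge -> no flip
Dir W: first cell '.' (not opp) -> no flip
Dir E: edge -> no flip
Dir SW: opp run (4,4) capped by W -> flip
Dir S: first cell '.' (not opp) -> no flip
Dir SE: edge -> no flip
All flips: (4,4)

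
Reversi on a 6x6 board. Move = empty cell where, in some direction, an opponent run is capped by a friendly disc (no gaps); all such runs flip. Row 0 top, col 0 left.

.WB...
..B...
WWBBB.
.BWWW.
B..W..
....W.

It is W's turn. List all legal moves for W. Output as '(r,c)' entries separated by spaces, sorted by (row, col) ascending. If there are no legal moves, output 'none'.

Answer: (0,3) (1,1) (1,3) (1,4) (1,5) (2,5) (3,0) (4,1) (4,2)

Derivation:
(0,3): flips 2 -> legal
(1,1): flips 1 -> legal
(1,3): flips 1 -> legal
(1,4): flips 2 -> legal
(1,5): flips 1 -> legal
(2,5): flips 3 -> legal
(3,0): flips 1 -> legal
(3,5): no bracket -> illegal
(4,1): flips 1 -> legal
(4,2): flips 1 -> legal
(5,0): no bracket -> illegal
(5,1): no bracket -> illegal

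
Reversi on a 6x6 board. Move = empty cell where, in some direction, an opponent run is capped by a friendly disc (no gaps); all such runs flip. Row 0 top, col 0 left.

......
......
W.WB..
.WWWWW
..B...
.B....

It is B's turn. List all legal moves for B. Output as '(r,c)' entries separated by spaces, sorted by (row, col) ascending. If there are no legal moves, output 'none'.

Answer: (1,2) (2,1) (2,4) (4,1) (4,3) (4,5)

Derivation:
(1,0): no bracket -> illegal
(1,1): no bracket -> illegal
(1,2): flips 2 -> legal
(1,3): no bracket -> illegal
(2,1): flips 1 -> legal
(2,4): flips 1 -> legal
(2,5): no bracket -> illegal
(3,0): no bracket -> illegal
(4,0): no bracket -> illegal
(4,1): flips 1 -> legal
(4,3): flips 1 -> legal
(4,4): no bracket -> illegal
(4,5): flips 1 -> legal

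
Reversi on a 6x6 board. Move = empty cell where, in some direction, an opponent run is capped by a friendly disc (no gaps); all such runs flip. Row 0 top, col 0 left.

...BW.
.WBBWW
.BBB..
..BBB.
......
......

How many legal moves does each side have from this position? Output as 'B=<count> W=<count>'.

-- B to move --
(0,0): flips 1 -> legal
(0,1): flips 1 -> legal
(0,2): no bracket -> illegal
(0,5): flips 2 -> legal
(1,0): flips 1 -> legal
(2,0): no bracket -> illegal
(2,4): no bracket -> illegal
(2,5): flips 1 -> legal
B mobility = 5
-- W to move --
(0,1): no bracket -> illegal
(0,2): flips 1 -> legal
(1,0): no bracket -> illegal
(2,0): no bracket -> illegal
(2,4): no bracket -> illegal
(2,5): no bracket -> illegal
(3,0): no bracket -> illegal
(3,1): flips 3 -> legal
(3,5): no bracket -> illegal
(4,1): flips 2 -> legal
(4,2): no bracket -> illegal
(4,3): no bracket -> illegal
(4,4): flips 2 -> legal
(4,5): no bracket -> illegal
W mobility = 4

Answer: B=5 W=4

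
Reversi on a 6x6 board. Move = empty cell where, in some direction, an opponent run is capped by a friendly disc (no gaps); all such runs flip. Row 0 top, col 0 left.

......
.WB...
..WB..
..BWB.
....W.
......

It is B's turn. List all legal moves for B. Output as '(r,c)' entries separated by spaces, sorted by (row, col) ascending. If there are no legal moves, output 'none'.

(0,0): no bracket -> illegal
(0,1): no bracket -> illegal
(0,2): no bracket -> illegal
(1,0): flips 1 -> legal
(1,3): no bracket -> illegal
(2,0): no bracket -> illegal
(2,1): flips 1 -> legal
(2,4): no bracket -> illegal
(3,1): no bracket -> illegal
(3,5): no bracket -> illegal
(4,2): no bracket -> illegal
(4,3): flips 1 -> legal
(4,5): no bracket -> illegal
(5,3): no bracket -> illegal
(5,4): flips 1 -> legal
(5,5): no bracket -> illegal

Answer: (1,0) (2,1) (4,3) (5,4)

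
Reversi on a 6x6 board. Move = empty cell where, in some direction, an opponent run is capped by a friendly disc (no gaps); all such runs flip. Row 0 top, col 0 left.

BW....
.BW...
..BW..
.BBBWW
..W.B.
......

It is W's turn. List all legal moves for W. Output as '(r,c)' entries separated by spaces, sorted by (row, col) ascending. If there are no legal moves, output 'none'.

(0,2): no bracket -> illegal
(1,0): flips 1 -> legal
(1,3): no bracket -> illegal
(2,0): flips 1 -> legal
(2,1): flips 2 -> legal
(2,4): flips 1 -> legal
(3,0): flips 3 -> legal
(4,0): no bracket -> illegal
(4,1): flips 1 -> legal
(4,3): flips 1 -> legal
(4,5): no bracket -> illegal
(5,3): flips 1 -> legal
(5,4): flips 1 -> legal
(5,5): no bracket -> illegal

Answer: (1,0) (2,0) (2,1) (2,4) (3,0) (4,1) (4,3) (5,3) (5,4)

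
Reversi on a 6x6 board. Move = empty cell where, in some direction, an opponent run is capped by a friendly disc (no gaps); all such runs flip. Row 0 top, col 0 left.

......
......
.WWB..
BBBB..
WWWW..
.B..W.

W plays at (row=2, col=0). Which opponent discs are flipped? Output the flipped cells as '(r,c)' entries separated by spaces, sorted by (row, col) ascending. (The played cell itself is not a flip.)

Answer: (3,0) (3,1)

Derivation:
Dir NW: edge -> no flip
Dir N: first cell '.' (not opp) -> no flip
Dir NE: first cell '.' (not opp) -> no flip
Dir W: edge -> no flip
Dir E: first cell 'W' (not opp) -> no flip
Dir SW: edge -> no flip
Dir S: opp run (3,0) capped by W -> flip
Dir SE: opp run (3,1) capped by W -> flip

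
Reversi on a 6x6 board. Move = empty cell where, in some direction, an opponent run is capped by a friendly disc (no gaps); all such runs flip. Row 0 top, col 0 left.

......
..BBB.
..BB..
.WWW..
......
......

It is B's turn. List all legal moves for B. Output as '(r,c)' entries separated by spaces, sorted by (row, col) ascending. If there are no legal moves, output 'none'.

(2,0): no bracket -> illegal
(2,1): no bracket -> illegal
(2,4): no bracket -> illegal
(3,0): no bracket -> illegal
(3,4): no bracket -> illegal
(4,0): flips 1 -> legal
(4,1): flips 1 -> legal
(4,2): flips 1 -> legal
(4,3): flips 1 -> legal
(4,4): flips 1 -> legal

Answer: (4,0) (4,1) (4,2) (4,3) (4,4)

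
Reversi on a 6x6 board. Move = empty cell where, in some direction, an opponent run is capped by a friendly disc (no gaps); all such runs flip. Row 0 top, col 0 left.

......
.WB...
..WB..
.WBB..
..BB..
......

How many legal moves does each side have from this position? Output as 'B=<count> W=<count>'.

Answer: B=5 W=7

Derivation:
-- B to move --
(0,0): flips 2 -> legal
(0,1): no bracket -> illegal
(0,2): no bracket -> illegal
(1,0): flips 1 -> legal
(1,3): no bracket -> illegal
(2,0): flips 1 -> legal
(2,1): flips 1 -> legal
(3,0): flips 1 -> legal
(4,0): no bracket -> illegal
(4,1): no bracket -> illegal
B mobility = 5
-- W to move --
(0,1): no bracket -> illegal
(0,2): flips 1 -> legal
(0,3): no bracket -> illegal
(1,3): flips 1 -> legal
(1,4): no bracket -> illegal
(2,1): no bracket -> illegal
(2,4): flips 1 -> legal
(3,4): flips 2 -> legal
(4,1): no bracket -> illegal
(4,4): flips 1 -> legal
(5,1): no bracket -> illegal
(5,2): flips 2 -> legal
(5,3): flips 1 -> legal
(5,4): no bracket -> illegal
W mobility = 7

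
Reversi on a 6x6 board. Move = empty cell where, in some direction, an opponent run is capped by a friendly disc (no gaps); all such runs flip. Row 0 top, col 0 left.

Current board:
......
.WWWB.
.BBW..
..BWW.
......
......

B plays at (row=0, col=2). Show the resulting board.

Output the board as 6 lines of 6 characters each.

Place B at (0,2); scan 8 dirs for brackets.
Dir NW: edge -> no flip
Dir N: edge -> no flip
Dir NE: edge -> no flip
Dir W: first cell '.' (not opp) -> no flip
Dir E: first cell '.' (not opp) -> no flip
Dir SW: opp run (1,1), next='.' -> no flip
Dir S: opp run (1,2) capped by B -> flip
Dir SE: opp run (1,3), next='.' -> no flip
All flips: (1,2)

Answer: ..B...
.WBWB.
.BBW..
..BWW.
......
......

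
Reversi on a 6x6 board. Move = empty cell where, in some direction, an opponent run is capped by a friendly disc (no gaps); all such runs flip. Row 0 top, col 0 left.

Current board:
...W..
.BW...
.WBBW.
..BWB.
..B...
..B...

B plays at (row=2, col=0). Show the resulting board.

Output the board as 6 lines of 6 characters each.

Answer: ...W..
.BW...
BBBBW.
..BWB.
..B...
..B...

Derivation:
Place B at (2,0); scan 8 dirs for brackets.
Dir NW: edge -> no flip
Dir N: first cell '.' (not opp) -> no flip
Dir NE: first cell 'B' (not opp) -> no flip
Dir W: edge -> no flip
Dir E: opp run (2,1) capped by B -> flip
Dir SW: edge -> no flip
Dir S: first cell '.' (not opp) -> no flip
Dir SE: first cell '.' (not opp) -> no flip
All flips: (2,1)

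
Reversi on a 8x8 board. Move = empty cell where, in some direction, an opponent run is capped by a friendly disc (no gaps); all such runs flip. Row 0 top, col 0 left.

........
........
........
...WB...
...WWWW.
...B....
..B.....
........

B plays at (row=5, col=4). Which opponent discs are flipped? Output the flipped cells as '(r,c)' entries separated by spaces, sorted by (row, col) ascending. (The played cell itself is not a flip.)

Answer: (4,4)

Derivation:
Dir NW: opp run (4,3), next='.' -> no flip
Dir N: opp run (4,4) capped by B -> flip
Dir NE: opp run (4,5), next='.' -> no flip
Dir W: first cell 'B' (not opp) -> no flip
Dir E: first cell '.' (not opp) -> no flip
Dir SW: first cell '.' (not opp) -> no flip
Dir S: first cell '.' (not opp) -> no flip
Dir SE: first cell '.' (not opp) -> no flip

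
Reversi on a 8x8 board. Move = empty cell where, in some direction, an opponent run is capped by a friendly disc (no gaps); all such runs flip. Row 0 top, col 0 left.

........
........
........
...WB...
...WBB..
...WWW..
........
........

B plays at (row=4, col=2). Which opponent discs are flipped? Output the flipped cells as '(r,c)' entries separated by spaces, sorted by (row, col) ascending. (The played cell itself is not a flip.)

Answer: (4,3)

Derivation:
Dir NW: first cell '.' (not opp) -> no flip
Dir N: first cell '.' (not opp) -> no flip
Dir NE: opp run (3,3), next='.' -> no flip
Dir W: first cell '.' (not opp) -> no flip
Dir E: opp run (4,3) capped by B -> flip
Dir SW: first cell '.' (not opp) -> no flip
Dir S: first cell '.' (not opp) -> no flip
Dir SE: opp run (5,3), next='.' -> no flip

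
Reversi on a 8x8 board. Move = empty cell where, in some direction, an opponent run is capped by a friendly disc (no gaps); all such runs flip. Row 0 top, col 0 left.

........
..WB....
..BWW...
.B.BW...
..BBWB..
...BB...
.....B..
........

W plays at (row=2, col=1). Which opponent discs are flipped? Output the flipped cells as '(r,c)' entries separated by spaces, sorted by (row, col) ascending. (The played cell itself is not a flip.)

Answer: (2,2)

Derivation:
Dir NW: first cell '.' (not opp) -> no flip
Dir N: first cell '.' (not opp) -> no flip
Dir NE: first cell 'W' (not opp) -> no flip
Dir W: first cell '.' (not opp) -> no flip
Dir E: opp run (2,2) capped by W -> flip
Dir SW: first cell '.' (not opp) -> no flip
Dir S: opp run (3,1), next='.' -> no flip
Dir SE: first cell '.' (not opp) -> no flip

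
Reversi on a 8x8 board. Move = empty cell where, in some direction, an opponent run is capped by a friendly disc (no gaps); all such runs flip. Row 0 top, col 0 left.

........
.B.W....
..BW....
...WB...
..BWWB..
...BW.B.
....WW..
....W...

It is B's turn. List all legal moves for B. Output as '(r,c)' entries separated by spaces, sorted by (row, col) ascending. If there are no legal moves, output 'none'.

(0,2): no bracket -> illegal
(0,3): flips 4 -> legal
(0,4): flips 1 -> legal
(1,2): flips 1 -> legal
(1,4): no bracket -> illegal
(2,4): flips 2 -> legal
(3,2): flips 1 -> legal
(3,5): flips 1 -> legal
(5,2): flips 1 -> legal
(5,5): flips 3 -> legal
(6,3): flips 1 -> legal
(6,6): no bracket -> illegal
(7,3): no bracket -> illegal
(7,5): flips 1 -> legal
(7,6): no bracket -> illegal

Answer: (0,3) (0,4) (1,2) (2,4) (3,2) (3,5) (5,2) (5,5) (6,3) (7,5)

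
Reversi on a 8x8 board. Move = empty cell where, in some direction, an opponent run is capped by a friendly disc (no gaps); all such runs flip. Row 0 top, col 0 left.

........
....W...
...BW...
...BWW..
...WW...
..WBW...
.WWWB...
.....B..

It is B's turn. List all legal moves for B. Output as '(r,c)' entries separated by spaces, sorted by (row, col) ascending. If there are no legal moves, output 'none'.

Answer: (0,4) (0,5) (1,5) (2,5) (2,6) (3,6) (4,5) (5,1) (5,5) (6,0) (7,1) (7,3)

Derivation:
(0,3): no bracket -> illegal
(0,4): flips 5 -> legal
(0,5): flips 1 -> legal
(1,3): no bracket -> illegal
(1,5): flips 1 -> legal
(2,5): flips 1 -> legal
(2,6): flips 2 -> legal
(3,2): no bracket -> illegal
(3,6): flips 2 -> legal
(4,1): no bracket -> illegal
(4,2): no bracket -> illegal
(4,5): flips 1 -> legal
(4,6): no bracket -> illegal
(5,0): no bracket -> illegal
(5,1): flips 1 -> legal
(5,5): flips 2 -> legal
(6,0): flips 3 -> legal
(6,5): no bracket -> illegal
(7,0): no bracket -> illegal
(7,1): flips 1 -> legal
(7,2): no bracket -> illegal
(7,3): flips 1 -> legal
(7,4): no bracket -> illegal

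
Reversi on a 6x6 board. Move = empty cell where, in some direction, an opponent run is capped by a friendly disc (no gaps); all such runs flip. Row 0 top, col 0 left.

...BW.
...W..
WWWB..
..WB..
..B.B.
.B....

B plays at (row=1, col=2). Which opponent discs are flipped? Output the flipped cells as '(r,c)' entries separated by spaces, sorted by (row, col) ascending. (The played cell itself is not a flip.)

Dir NW: first cell '.' (not opp) -> no flip
Dir N: first cell '.' (not opp) -> no flip
Dir NE: first cell 'B' (not opp) -> no flip
Dir W: first cell '.' (not opp) -> no flip
Dir E: opp run (1,3), next='.' -> no flip
Dir SW: opp run (2,1), next='.' -> no flip
Dir S: opp run (2,2) (3,2) capped by B -> flip
Dir SE: first cell 'B' (not opp) -> no flip

Answer: (2,2) (3,2)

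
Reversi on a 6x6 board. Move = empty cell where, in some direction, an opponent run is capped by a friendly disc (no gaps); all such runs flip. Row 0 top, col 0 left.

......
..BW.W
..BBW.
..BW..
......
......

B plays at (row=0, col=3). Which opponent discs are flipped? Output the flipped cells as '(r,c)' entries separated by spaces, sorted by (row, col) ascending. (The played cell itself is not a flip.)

Dir NW: edge -> no flip
Dir N: edge -> no flip
Dir NE: edge -> no flip
Dir W: first cell '.' (not opp) -> no flip
Dir E: first cell '.' (not opp) -> no flip
Dir SW: first cell 'B' (not opp) -> no flip
Dir S: opp run (1,3) capped by B -> flip
Dir SE: first cell '.' (not opp) -> no flip

Answer: (1,3)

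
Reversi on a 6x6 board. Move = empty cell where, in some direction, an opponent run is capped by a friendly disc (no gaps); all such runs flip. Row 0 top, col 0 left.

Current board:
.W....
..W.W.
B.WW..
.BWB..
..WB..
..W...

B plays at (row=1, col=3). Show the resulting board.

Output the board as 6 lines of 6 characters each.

Answer: .W....
..WBW.
B.BB..
.BWB..
..WB..
..W...

Derivation:
Place B at (1,3); scan 8 dirs for brackets.
Dir NW: first cell '.' (not opp) -> no flip
Dir N: first cell '.' (not opp) -> no flip
Dir NE: first cell '.' (not opp) -> no flip
Dir W: opp run (1,2), next='.' -> no flip
Dir E: opp run (1,4), next='.' -> no flip
Dir SW: opp run (2,2) capped by B -> flip
Dir S: opp run (2,3) capped by B -> flip
Dir SE: first cell '.' (not opp) -> no flip
All flips: (2,2) (2,3)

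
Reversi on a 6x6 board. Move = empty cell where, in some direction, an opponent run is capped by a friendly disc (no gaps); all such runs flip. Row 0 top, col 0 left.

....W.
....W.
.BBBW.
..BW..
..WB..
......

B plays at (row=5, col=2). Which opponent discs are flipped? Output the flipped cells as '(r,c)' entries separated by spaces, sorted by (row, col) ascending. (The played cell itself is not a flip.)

Answer: (4,2)

Derivation:
Dir NW: first cell '.' (not opp) -> no flip
Dir N: opp run (4,2) capped by B -> flip
Dir NE: first cell 'B' (not opp) -> no flip
Dir W: first cell '.' (not opp) -> no flip
Dir E: first cell '.' (not opp) -> no flip
Dir SW: edge -> no flip
Dir S: edge -> no flip
Dir SE: edge -> no flip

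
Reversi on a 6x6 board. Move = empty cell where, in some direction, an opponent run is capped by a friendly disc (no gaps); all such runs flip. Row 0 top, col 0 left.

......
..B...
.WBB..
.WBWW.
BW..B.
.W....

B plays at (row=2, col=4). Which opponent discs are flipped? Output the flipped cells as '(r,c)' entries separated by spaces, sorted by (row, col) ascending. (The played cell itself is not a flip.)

Answer: (3,4)

Derivation:
Dir NW: first cell '.' (not opp) -> no flip
Dir N: first cell '.' (not opp) -> no flip
Dir NE: first cell '.' (not opp) -> no flip
Dir W: first cell 'B' (not opp) -> no flip
Dir E: first cell '.' (not opp) -> no flip
Dir SW: opp run (3,3), next='.' -> no flip
Dir S: opp run (3,4) capped by B -> flip
Dir SE: first cell '.' (not opp) -> no flip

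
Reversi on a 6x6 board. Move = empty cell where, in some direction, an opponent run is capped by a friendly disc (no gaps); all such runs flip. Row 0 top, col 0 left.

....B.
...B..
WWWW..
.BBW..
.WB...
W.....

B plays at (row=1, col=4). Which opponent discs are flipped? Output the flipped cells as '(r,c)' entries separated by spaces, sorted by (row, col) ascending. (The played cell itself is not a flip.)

Answer: (2,3)

Derivation:
Dir NW: first cell '.' (not opp) -> no flip
Dir N: first cell 'B' (not opp) -> no flip
Dir NE: first cell '.' (not opp) -> no flip
Dir W: first cell 'B' (not opp) -> no flip
Dir E: first cell '.' (not opp) -> no flip
Dir SW: opp run (2,3) capped by B -> flip
Dir S: first cell '.' (not opp) -> no flip
Dir SE: first cell '.' (not opp) -> no flip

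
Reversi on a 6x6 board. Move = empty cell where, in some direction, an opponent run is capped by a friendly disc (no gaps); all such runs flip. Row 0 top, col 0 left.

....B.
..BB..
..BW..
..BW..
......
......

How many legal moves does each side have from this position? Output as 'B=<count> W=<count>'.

Answer: B=5 W=6

Derivation:
-- B to move --
(1,4): flips 1 -> legal
(2,4): flips 1 -> legal
(3,4): flips 2 -> legal
(4,2): no bracket -> illegal
(4,3): flips 2 -> legal
(4,4): flips 1 -> legal
B mobility = 5
-- W to move --
(0,1): flips 1 -> legal
(0,2): no bracket -> illegal
(0,3): flips 1 -> legal
(0,5): no bracket -> illegal
(1,1): flips 1 -> legal
(1,4): no bracket -> illegal
(1,5): no bracket -> illegal
(2,1): flips 1 -> legal
(2,4): no bracket -> illegal
(3,1): flips 1 -> legal
(4,1): flips 1 -> legal
(4,2): no bracket -> illegal
(4,3): no bracket -> illegal
W mobility = 6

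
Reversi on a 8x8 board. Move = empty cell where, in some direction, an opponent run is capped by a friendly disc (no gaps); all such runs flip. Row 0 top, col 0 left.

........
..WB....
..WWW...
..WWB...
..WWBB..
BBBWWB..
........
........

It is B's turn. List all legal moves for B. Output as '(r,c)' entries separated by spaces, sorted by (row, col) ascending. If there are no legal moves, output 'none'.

(0,1): flips 2 -> legal
(0,2): flips 4 -> legal
(0,3): no bracket -> illegal
(1,1): flips 3 -> legal
(1,4): flips 1 -> legal
(1,5): flips 3 -> legal
(2,1): no bracket -> illegal
(2,5): no bracket -> illegal
(3,1): flips 3 -> legal
(3,5): flips 1 -> legal
(4,1): flips 2 -> legal
(6,2): flips 1 -> legal
(6,3): flips 5 -> legal
(6,4): flips 1 -> legal
(6,5): no bracket -> illegal

Answer: (0,1) (0,2) (1,1) (1,4) (1,5) (3,1) (3,5) (4,1) (6,2) (6,3) (6,4)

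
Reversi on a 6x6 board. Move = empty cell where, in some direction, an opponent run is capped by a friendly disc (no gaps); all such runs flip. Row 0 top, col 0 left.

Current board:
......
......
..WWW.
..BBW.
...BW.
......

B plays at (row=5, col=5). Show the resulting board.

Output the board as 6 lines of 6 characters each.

Answer: ......
......
..WWW.
..BBW.
...BB.
.....B

Derivation:
Place B at (5,5); scan 8 dirs for brackets.
Dir NW: opp run (4,4) capped by B -> flip
Dir N: first cell '.' (not opp) -> no flip
Dir NE: edge -> no flip
Dir W: first cell '.' (not opp) -> no flip
Dir E: edge -> no flip
Dir SW: edge -> no flip
Dir S: edge -> no flip
Dir SE: edge -> no flip
All flips: (4,4)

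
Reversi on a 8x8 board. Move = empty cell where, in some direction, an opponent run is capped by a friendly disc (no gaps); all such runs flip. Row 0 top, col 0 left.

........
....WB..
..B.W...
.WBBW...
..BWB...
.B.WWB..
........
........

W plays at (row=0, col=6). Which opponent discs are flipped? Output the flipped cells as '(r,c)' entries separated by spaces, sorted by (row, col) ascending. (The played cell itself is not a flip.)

Dir NW: edge -> no flip
Dir N: edge -> no flip
Dir NE: edge -> no flip
Dir W: first cell '.' (not opp) -> no flip
Dir E: first cell '.' (not opp) -> no flip
Dir SW: opp run (1,5) capped by W -> flip
Dir S: first cell '.' (not opp) -> no flip
Dir SE: first cell '.' (not opp) -> no flip

Answer: (1,5)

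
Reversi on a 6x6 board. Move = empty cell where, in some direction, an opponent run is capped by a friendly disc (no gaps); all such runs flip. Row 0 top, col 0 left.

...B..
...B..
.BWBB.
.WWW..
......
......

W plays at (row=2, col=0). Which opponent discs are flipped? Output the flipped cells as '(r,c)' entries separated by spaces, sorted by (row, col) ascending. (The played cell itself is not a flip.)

Answer: (2,1)

Derivation:
Dir NW: edge -> no flip
Dir N: first cell '.' (not opp) -> no flip
Dir NE: first cell '.' (not opp) -> no flip
Dir W: edge -> no flip
Dir E: opp run (2,1) capped by W -> flip
Dir SW: edge -> no flip
Dir S: first cell '.' (not opp) -> no flip
Dir SE: first cell 'W' (not opp) -> no flip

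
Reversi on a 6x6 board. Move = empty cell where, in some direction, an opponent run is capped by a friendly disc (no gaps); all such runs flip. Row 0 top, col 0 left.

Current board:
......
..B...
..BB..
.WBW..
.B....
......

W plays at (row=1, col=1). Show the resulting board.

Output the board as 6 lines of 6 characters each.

Answer: ......
.WB...
..WB..
.WBW..
.B....
......

Derivation:
Place W at (1,1); scan 8 dirs for brackets.
Dir NW: first cell '.' (not opp) -> no flip
Dir N: first cell '.' (not opp) -> no flip
Dir NE: first cell '.' (not opp) -> no flip
Dir W: first cell '.' (not opp) -> no flip
Dir E: opp run (1,2), next='.' -> no flip
Dir SW: first cell '.' (not opp) -> no flip
Dir S: first cell '.' (not opp) -> no flip
Dir SE: opp run (2,2) capped by W -> flip
All flips: (2,2)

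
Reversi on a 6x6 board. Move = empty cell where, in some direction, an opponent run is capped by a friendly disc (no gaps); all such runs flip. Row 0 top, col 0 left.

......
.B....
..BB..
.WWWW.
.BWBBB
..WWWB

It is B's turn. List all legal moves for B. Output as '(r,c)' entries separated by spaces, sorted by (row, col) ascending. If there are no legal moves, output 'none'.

(2,0): no bracket -> illegal
(2,1): flips 2 -> legal
(2,4): flips 1 -> legal
(2,5): flips 1 -> legal
(3,0): no bracket -> illegal
(3,5): no bracket -> illegal
(4,0): flips 1 -> legal
(5,1): flips 3 -> legal

Answer: (2,1) (2,4) (2,5) (4,0) (5,1)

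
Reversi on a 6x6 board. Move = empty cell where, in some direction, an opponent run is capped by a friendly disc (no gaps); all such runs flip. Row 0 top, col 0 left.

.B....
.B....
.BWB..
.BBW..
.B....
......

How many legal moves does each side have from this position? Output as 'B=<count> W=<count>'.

Answer: B=5 W=7

Derivation:
-- B to move --
(1,2): flips 1 -> legal
(1,3): flips 1 -> legal
(2,4): no bracket -> illegal
(3,4): flips 1 -> legal
(4,2): no bracket -> illegal
(4,3): flips 1 -> legal
(4,4): flips 2 -> legal
B mobility = 5
-- W to move --
(0,0): flips 1 -> legal
(0,2): no bracket -> illegal
(1,0): no bracket -> illegal
(1,2): no bracket -> illegal
(1,3): flips 1 -> legal
(1,4): no bracket -> illegal
(2,0): flips 1 -> legal
(2,4): flips 1 -> legal
(3,0): flips 2 -> legal
(3,4): no bracket -> illegal
(4,0): flips 1 -> legal
(4,2): flips 1 -> legal
(4,3): no bracket -> illegal
(5,0): no bracket -> illegal
(5,1): no bracket -> illegal
(5,2): no bracket -> illegal
W mobility = 7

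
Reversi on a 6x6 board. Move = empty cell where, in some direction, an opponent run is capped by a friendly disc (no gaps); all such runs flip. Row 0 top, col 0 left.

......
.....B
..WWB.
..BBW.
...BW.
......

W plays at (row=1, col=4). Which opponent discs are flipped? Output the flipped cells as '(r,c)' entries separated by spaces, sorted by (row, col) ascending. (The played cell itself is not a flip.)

Dir NW: first cell '.' (not opp) -> no flip
Dir N: first cell '.' (not opp) -> no flip
Dir NE: first cell '.' (not opp) -> no flip
Dir W: first cell '.' (not opp) -> no flip
Dir E: opp run (1,5), next=edge -> no flip
Dir SW: first cell 'W' (not opp) -> no flip
Dir S: opp run (2,4) capped by W -> flip
Dir SE: first cell '.' (not opp) -> no flip

Answer: (2,4)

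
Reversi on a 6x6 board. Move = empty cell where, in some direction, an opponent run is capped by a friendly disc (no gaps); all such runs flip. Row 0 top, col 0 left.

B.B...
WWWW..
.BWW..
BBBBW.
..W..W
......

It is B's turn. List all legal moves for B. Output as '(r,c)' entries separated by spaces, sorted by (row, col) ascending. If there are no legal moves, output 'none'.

(0,1): flips 1 -> legal
(0,3): flips 3 -> legal
(0,4): flips 2 -> legal
(1,4): flips 1 -> legal
(2,0): flips 2 -> legal
(2,4): flips 3 -> legal
(2,5): no bracket -> illegal
(3,5): flips 1 -> legal
(4,1): no bracket -> illegal
(4,3): no bracket -> illegal
(4,4): no bracket -> illegal
(5,1): flips 1 -> legal
(5,2): flips 1 -> legal
(5,3): flips 1 -> legal
(5,4): no bracket -> illegal
(5,5): no bracket -> illegal

Answer: (0,1) (0,3) (0,4) (1,4) (2,0) (2,4) (3,5) (5,1) (5,2) (5,3)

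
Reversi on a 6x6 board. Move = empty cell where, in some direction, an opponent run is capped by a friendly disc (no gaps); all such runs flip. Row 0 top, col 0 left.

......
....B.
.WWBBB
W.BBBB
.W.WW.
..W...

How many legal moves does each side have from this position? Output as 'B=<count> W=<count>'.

-- B to move --
(1,0): flips 1 -> legal
(1,1): flips 1 -> legal
(1,2): flips 1 -> legal
(1,3): no bracket -> illegal
(2,0): flips 2 -> legal
(3,1): no bracket -> illegal
(4,0): no bracket -> illegal
(4,2): no bracket -> illegal
(4,5): no bracket -> illegal
(5,0): flips 1 -> legal
(5,1): no bracket -> illegal
(5,3): flips 2 -> legal
(5,4): flips 2 -> legal
(5,5): flips 1 -> legal
B mobility = 8
-- W to move --
(0,3): no bracket -> illegal
(0,4): flips 3 -> legal
(0,5): flips 3 -> legal
(1,2): no bracket -> illegal
(1,3): flips 2 -> legal
(1,5): no bracket -> illegal
(3,1): no bracket -> illegal
(4,2): flips 1 -> legal
(4,5): no bracket -> illegal
W mobility = 4

Answer: B=8 W=4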